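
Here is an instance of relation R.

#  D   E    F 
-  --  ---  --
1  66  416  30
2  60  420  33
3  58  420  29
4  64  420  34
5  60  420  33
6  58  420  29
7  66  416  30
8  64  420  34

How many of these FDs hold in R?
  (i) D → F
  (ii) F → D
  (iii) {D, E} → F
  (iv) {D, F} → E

(i) D → F: every LHS value maps to a single RHS value — holds.
(ii) F → D: every LHS value maps to a single RHS value — holds.
(iii) {D, E} → F: every LHS value maps to a single RHS value — holds.
(iv) {D, F} → E: every LHS value maps to a single RHS value — holds.
4 of the 4 dependencies hold.

4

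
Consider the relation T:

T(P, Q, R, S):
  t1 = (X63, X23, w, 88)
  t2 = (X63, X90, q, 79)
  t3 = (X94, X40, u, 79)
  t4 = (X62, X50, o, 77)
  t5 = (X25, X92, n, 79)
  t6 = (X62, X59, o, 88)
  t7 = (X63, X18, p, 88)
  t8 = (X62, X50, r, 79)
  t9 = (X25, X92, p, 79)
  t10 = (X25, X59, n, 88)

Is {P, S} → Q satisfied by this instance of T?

No

(P=X63, S=88): rows 1, 7 → Q takes values {X23, X18} — violation
(P=X63, S=79): row 2 → Q = X90 ✓
(P=X94, S=79): row 3 → Q = X40 ✓
(P=X62, S=77): row 4 → Q = X50 ✓
(P=X25, S=79): rows 5, 9 → Q = X92, X92 ✓
(P=X62, S=88): row 6 → Q = X59 ✓
(P=X62, S=79): row 8 → Q = X50 ✓
(P=X25, S=88): row 10 → Q = X59 ✓
Two rows agree on {P, S} but differ on Q, so {P, S} → Q does not hold.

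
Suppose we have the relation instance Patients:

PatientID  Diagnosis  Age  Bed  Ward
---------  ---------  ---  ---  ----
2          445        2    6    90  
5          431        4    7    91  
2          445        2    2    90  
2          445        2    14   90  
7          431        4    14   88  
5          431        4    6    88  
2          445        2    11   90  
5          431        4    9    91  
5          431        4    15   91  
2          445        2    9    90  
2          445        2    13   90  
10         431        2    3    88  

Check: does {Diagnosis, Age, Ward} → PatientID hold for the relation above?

No

(Diagnosis=445, Age=2, Ward=90): 6 rows → PatientID = 2, 2, 2, 2, 2, 2 ✓
(Diagnosis=431, Age=4, Ward=91): 3 rows → PatientID = 5, 5, 5 ✓
(Diagnosis=431, Age=4, Ward=88): 2 rows → PatientID takes values {7, 5} — violation
(Diagnosis=431, Age=2, Ward=88): 1 row → PatientID = 10 ✓
Two rows agree on {Diagnosis, Age, Ward} but differ on PatientID, so {Diagnosis, Age, Ward} → PatientID does not hold.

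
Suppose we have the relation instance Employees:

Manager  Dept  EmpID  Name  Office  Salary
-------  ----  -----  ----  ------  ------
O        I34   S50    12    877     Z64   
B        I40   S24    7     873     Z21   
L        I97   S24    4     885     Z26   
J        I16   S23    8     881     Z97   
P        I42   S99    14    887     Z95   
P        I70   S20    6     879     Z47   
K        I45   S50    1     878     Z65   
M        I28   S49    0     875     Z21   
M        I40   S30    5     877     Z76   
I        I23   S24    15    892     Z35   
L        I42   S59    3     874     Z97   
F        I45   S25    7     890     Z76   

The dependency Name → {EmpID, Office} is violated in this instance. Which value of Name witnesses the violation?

7

Name=12: 1 row → {EmpID,Office} = (S50, 877) ✓
Name=7: 2 rows → {EmpID,Office} takes values {(S24, 873), (S25, 890)} — violation
Name=4: 1 row → {EmpID,Office} = (S24, 885) ✓
Name=8: 1 row → {EmpID,Office} = (S23, 881) ✓
Name=14: 1 row → {EmpID,Office} = (S99, 887) ✓
Name=6: 1 row → {EmpID,Office} = (S20, 879) ✓
Name=1: 1 row → {EmpID,Office} = (S50, 878) ✓
Name=0: 1 row → {EmpID,Office} = (S49, 875) ✓
Name=5: 1 row → {EmpID,Office} = (S30, 877) ✓
Name=15: 1 row → {EmpID,Office} = (S24, 892) ✓
Name=3: 1 row → {EmpID,Office} = (S59, 874) ✓
The only Name value with inconsistent RHS is Name=7.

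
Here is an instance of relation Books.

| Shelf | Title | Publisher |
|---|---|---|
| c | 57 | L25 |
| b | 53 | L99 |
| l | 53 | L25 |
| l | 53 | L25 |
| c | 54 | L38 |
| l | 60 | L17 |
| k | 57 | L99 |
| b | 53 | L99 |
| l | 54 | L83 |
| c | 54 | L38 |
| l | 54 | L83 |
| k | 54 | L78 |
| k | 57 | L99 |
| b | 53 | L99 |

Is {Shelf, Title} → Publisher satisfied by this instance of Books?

(Shelf=c, Title=57): 1 row → Publisher = L25 ✓
(Shelf=b, Title=53): 3 rows → Publisher = L99, L99, L99 ✓
(Shelf=l, Title=53): 2 rows → Publisher = L25, L25 ✓
(Shelf=c, Title=54): 2 rows → Publisher = L38, L38 ✓
(Shelf=l, Title=60): 1 row → Publisher = L17 ✓
(Shelf=k, Title=57): 2 rows → Publisher = L99, L99 ✓
(Shelf=l, Title=54): 2 rows → Publisher = L83, L83 ✓
(Shelf=k, Title=54): 1 row → Publisher = L78 ✓
Every {Shelf, Title} value is associated with a single Publisher value, so {Shelf, Title} → Publisher holds.

Yes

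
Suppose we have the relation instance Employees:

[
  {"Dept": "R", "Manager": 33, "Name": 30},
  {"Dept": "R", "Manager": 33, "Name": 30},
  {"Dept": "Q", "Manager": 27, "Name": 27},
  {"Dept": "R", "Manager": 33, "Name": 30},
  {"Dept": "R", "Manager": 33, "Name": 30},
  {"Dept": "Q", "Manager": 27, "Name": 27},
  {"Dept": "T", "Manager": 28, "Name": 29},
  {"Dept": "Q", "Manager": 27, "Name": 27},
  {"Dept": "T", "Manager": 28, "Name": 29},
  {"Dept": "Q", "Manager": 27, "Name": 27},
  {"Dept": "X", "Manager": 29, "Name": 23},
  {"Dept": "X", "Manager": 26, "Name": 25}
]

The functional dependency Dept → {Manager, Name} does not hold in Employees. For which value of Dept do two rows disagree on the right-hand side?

Dept=R: 4 rows → {Manager,Name} = (33, 30), (33, 30), (33, 30), (33, 30) ✓
Dept=Q: 4 rows → {Manager,Name} = (27, 27), (27, 27), (27, 27), (27, 27) ✓
Dept=T: 2 rows → {Manager,Name} = (28, 29), (28, 29) ✓
Dept=X: 2 rows → {Manager,Name} takes values {(29, 23), (26, 25)} — violation
The only Dept value with inconsistent RHS is Dept=X.

X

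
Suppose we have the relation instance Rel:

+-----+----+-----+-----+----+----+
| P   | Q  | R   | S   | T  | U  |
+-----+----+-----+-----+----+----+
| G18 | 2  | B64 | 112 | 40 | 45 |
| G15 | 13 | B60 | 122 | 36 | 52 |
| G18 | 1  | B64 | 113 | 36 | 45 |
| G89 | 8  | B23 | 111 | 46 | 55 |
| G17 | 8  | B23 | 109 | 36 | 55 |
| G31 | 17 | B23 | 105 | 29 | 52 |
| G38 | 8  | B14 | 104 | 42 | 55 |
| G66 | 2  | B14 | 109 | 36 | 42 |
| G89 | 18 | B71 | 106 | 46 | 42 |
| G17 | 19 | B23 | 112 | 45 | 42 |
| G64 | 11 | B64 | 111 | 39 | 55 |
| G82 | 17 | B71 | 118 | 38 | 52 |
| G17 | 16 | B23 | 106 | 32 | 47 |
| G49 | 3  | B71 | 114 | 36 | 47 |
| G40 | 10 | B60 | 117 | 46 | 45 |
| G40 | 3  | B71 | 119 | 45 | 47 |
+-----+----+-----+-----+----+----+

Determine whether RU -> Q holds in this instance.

(R=B64, U=45): 2 rows → Q takes values {2, 1} — violation
(R=B60, U=52): 1 row → Q = 13 ✓
(R=B23, U=55): 2 rows → Q = 8, 8 ✓
(R=B23, U=52): 1 row → Q = 17 ✓
(R=B14, U=55): 1 row → Q = 8 ✓
(R=B14, U=42): 1 row → Q = 2 ✓
(R=B71, U=42): 1 row → Q = 18 ✓
(R=B23, U=42): 1 row → Q = 19 ✓
(R=B64, U=55): 1 row → Q = 11 ✓
(R=B71, U=52): 1 row → Q = 17 ✓
(R=B23, U=47): 1 row → Q = 16 ✓
(R=B71, U=47): 2 rows → Q = 3, 3 ✓
(R=B60, U=45): 1 row → Q = 10 ✓
Two rows agree on RU but differ on Q, so RU -> Q does not hold.

No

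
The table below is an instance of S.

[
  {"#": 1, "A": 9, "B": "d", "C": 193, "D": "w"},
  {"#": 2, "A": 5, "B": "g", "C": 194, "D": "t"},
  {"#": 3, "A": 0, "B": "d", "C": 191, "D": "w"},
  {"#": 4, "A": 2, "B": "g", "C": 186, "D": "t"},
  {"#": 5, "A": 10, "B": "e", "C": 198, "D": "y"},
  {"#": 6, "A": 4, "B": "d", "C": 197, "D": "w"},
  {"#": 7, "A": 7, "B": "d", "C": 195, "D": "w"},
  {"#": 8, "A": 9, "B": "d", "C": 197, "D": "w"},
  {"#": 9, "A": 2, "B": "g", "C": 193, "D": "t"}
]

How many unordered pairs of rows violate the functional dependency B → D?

0

B=d: all 5 rows agree on D — 0 pairs.
B=g: all 3 rows agree on D — 0 pairs.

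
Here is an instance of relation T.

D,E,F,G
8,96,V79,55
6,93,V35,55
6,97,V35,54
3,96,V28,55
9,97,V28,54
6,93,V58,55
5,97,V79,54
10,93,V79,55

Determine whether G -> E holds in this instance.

G=55: 5 rows → E takes values {96, 93} — violation
G=54: 3 rows → E = 97, 97, 97 ✓
Two rows agree on G but differ on E, so G -> E does not hold.

No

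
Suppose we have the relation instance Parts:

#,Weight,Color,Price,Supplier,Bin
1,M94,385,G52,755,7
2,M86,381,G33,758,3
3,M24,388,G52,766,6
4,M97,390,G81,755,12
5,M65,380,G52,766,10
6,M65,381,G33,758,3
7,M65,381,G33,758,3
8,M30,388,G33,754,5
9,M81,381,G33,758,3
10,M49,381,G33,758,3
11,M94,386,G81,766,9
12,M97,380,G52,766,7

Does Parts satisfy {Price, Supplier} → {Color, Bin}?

(Price=G52, Supplier=755): row 1 → {Color,Bin} = (385, 7) ✓
(Price=G33, Supplier=758): rows 2, 6, 7, 9, 10 → {Color,Bin} = (381, 3), (381, 3), (381, 3), (381, 3), (381, 3) ✓
(Price=G52, Supplier=766): rows 3, 5, 12 → {Color,Bin} takes values {(388, 6), (380, 10), (380, 7)} — violation
(Price=G81, Supplier=755): row 4 → {Color,Bin} = (390, 12) ✓
(Price=G33, Supplier=754): row 8 → {Color,Bin} = (388, 5) ✓
(Price=G81, Supplier=766): row 11 → {Color,Bin} = (386, 9) ✓
Two rows agree on {Price, Supplier} but differ on {Color, Bin}, so {Price, Supplier} → {Color, Bin} does not hold.

No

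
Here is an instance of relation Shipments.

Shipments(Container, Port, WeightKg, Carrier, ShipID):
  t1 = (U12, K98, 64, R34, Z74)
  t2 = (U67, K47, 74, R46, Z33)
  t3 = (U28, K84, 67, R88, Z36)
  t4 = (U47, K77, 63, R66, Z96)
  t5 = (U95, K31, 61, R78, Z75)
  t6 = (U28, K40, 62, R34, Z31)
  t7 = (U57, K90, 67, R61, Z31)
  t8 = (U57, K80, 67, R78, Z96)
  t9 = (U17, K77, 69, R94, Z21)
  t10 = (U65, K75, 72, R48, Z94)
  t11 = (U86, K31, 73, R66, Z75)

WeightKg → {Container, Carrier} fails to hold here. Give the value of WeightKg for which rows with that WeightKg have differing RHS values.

67

WeightKg=64: row 1 → {Container,Carrier} = (U12, R34) ✓
WeightKg=74: row 2 → {Container,Carrier} = (U67, R46) ✓
WeightKg=67: rows 3, 7, 8 → {Container,Carrier} takes values {(U28, R88), (U57, R61), (U57, R78)} — violation
WeightKg=63: row 4 → {Container,Carrier} = (U47, R66) ✓
WeightKg=61: row 5 → {Container,Carrier} = (U95, R78) ✓
WeightKg=62: row 6 → {Container,Carrier} = (U28, R34) ✓
WeightKg=69: row 9 → {Container,Carrier} = (U17, R94) ✓
WeightKg=72: row 10 → {Container,Carrier} = (U65, R48) ✓
WeightKg=73: row 11 → {Container,Carrier} = (U86, R66) ✓
The only WeightKg value with inconsistent RHS is WeightKg=67.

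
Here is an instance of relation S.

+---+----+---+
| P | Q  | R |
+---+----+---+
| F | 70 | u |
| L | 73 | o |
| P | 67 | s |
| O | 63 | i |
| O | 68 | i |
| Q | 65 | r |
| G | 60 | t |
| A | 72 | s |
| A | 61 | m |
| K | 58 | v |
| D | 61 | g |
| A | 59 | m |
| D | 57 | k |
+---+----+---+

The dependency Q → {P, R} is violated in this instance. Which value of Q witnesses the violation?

Q=70: 1 row → {P,R} = (F, u) ✓
Q=73: 1 row → {P,R} = (L, o) ✓
Q=67: 1 row → {P,R} = (P, s) ✓
Q=63: 1 row → {P,R} = (O, i) ✓
Q=68: 1 row → {P,R} = (O, i) ✓
Q=65: 1 row → {P,R} = (Q, r) ✓
Q=60: 1 row → {P,R} = (G, t) ✓
Q=72: 1 row → {P,R} = (A, s) ✓
Q=61: 2 rows → {P,R} takes values {(A, m), (D, g)} — violation
Q=58: 1 row → {P,R} = (K, v) ✓
Q=59: 1 row → {P,R} = (A, m) ✓
Q=57: 1 row → {P,R} = (D, k) ✓
The only Q value with inconsistent RHS is Q=61.

61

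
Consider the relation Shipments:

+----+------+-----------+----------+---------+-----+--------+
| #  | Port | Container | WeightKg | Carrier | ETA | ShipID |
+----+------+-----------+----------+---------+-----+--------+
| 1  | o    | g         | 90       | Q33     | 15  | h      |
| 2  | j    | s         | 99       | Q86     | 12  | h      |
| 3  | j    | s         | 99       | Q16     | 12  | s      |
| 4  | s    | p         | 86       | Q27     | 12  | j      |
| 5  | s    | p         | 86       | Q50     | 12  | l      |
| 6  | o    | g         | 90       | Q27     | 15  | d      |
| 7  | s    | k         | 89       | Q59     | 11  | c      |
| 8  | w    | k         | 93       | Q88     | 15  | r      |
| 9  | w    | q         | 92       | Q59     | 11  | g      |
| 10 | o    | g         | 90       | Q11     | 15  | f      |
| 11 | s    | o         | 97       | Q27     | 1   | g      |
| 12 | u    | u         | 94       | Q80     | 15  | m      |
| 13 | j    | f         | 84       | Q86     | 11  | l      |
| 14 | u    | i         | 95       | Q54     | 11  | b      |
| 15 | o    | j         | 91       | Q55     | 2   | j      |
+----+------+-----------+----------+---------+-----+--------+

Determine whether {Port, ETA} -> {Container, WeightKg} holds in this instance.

(Port=o, ETA=15): rows 1, 6, 10 → {Container,WeightKg} = (g, 90), (g, 90), (g, 90) ✓
(Port=j, ETA=12): rows 2, 3 → {Container,WeightKg} = (s, 99), (s, 99) ✓
(Port=s, ETA=12): rows 4, 5 → {Container,WeightKg} = (p, 86), (p, 86) ✓
(Port=s, ETA=11): row 7 → {Container,WeightKg} = (k, 89) ✓
(Port=w, ETA=15): row 8 → {Container,WeightKg} = (k, 93) ✓
(Port=w, ETA=11): row 9 → {Container,WeightKg} = (q, 92) ✓
(Port=s, ETA=1): row 11 → {Container,WeightKg} = (o, 97) ✓
(Port=u, ETA=15): row 12 → {Container,WeightKg} = (u, 94) ✓
(Port=j, ETA=11): row 13 → {Container,WeightKg} = (f, 84) ✓
(Port=u, ETA=11): row 14 → {Container,WeightKg} = (i, 95) ✓
(Port=o, ETA=2): row 15 → {Container,WeightKg} = (j, 91) ✓
Every {Port, ETA} value is associated with a single {Container, WeightKg} value, so {Port, ETA} -> {Container, WeightKg} holds.

Yes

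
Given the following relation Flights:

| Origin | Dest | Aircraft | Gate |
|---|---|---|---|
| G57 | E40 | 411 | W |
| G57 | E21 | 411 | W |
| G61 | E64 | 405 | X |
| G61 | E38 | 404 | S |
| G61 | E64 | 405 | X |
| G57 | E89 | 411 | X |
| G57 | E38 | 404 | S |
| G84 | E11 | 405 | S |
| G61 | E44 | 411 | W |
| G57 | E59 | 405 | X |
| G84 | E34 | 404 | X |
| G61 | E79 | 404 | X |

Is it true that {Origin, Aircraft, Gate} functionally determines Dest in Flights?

No

(Origin=G57, Aircraft=411, Gate=W): 2 rows → Dest takes values {E40, E21} — violation
(Origin=G61, Aircraft=405, Gate=X): 2 rows → Dest = E64, E64 ✓
(Origin=G61, Aircraft=404, Gate=S): 1 row → Dest = E38 ✓
(Origin=G57, Aircraft=411, Gate=X): 1 row → Dest = E89 ✓
(Origin=G57, Aircraft=404, Gate=S): 1 row → Dest = E38 ✓
(Origin=G84, Aircraft=405, Gate=S): 1 row → Dest = E11 ✓
(Origin=G61, Aircraft=411, Gate=W): 1 row → Dest = E44 ✓
(Origin=G57, Aircraft=405, Gate=X): 1 row → Dest = E59 ✓
(Origin=G84, Aircraft=404, Gate=X): 1 row → Dest = E34 ✓
(Origin=G61, Aircraft=404, Gate=X): 1 row → Dest = E79 ✓
Two rows agree on {Origin, Aircraft, Gate} but differ on Dest, so {Origin, Aircraft, Gate} → Dest does not hold.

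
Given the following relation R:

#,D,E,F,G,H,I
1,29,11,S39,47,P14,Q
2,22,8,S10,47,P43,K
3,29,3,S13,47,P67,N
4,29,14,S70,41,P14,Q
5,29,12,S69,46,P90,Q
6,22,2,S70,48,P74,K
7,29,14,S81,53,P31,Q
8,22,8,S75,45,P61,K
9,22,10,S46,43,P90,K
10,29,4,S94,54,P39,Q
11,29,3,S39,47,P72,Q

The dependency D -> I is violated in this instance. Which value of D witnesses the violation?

D=29: rows 1, 3, 4, 5, 7, 10, 11 → I takes values {Q, N} — violation
D=22: rows 2, 6, 8, 9 → I = K, K, K, K ✓
The only D value with inconsistent I is D=29.

29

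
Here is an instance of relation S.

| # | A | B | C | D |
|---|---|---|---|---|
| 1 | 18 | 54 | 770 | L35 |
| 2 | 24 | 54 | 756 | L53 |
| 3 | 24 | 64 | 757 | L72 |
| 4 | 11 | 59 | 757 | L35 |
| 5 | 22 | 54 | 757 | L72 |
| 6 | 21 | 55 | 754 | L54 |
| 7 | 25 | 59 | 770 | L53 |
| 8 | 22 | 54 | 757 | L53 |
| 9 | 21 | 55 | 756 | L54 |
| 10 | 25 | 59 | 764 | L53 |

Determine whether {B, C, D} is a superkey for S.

Yes

All 10 rows have distinct {B, C, D} values, so {B, C, D} → (all attributes) holds and {B, C, D} is a superkey.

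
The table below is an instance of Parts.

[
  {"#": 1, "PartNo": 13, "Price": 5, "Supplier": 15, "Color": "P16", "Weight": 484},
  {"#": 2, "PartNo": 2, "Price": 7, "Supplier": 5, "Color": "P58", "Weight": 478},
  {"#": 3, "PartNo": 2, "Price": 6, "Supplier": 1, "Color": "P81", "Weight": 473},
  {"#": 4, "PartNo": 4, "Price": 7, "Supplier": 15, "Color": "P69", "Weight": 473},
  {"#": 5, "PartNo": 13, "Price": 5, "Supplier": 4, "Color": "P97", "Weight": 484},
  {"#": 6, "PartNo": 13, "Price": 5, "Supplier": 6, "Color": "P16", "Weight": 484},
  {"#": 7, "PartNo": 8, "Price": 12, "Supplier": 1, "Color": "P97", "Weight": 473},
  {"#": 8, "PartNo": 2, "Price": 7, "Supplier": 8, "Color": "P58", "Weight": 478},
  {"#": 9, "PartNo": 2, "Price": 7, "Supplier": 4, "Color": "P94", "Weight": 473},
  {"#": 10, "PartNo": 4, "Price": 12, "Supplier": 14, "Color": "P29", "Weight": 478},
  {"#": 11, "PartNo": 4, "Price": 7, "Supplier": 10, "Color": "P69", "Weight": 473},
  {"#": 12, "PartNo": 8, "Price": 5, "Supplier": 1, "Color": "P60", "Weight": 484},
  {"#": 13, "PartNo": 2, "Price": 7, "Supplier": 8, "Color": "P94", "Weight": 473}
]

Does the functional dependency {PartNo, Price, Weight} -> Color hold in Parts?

No

(PartNo=13, Price=5, Weight=484): rows 1, 5, 6 → Color takes values {P16, P97} — violation
(PartNo=2, Price=7, Weight=478): rows 2, 8 → Color = P58, P58 ✓
(PartNo=2, Price=6, Weight=473): row 3 → Color = P81 ✓
(PartNo=4, Price=7, Weight=473): rows 4, 11 → Color = P69, P69 ✓
(PartNo=8, Price=12, Weight=473): row 7 → Color = P97 ✓
(PartNo=2, Price=7, Weight=473): rows 9, 13 → Color = P94, P94 ✓
(PartNo=4, Price=12, Weight=478): row 10 → Color = P29 ✓
(PartNo=8, Price=5, Weight=484): row 12 → Color = P60 ✓
Two rows agree on {PartNo, Price, Weight} but differ on Color, so {PartNo, Price, Weight} -> Color does not hold.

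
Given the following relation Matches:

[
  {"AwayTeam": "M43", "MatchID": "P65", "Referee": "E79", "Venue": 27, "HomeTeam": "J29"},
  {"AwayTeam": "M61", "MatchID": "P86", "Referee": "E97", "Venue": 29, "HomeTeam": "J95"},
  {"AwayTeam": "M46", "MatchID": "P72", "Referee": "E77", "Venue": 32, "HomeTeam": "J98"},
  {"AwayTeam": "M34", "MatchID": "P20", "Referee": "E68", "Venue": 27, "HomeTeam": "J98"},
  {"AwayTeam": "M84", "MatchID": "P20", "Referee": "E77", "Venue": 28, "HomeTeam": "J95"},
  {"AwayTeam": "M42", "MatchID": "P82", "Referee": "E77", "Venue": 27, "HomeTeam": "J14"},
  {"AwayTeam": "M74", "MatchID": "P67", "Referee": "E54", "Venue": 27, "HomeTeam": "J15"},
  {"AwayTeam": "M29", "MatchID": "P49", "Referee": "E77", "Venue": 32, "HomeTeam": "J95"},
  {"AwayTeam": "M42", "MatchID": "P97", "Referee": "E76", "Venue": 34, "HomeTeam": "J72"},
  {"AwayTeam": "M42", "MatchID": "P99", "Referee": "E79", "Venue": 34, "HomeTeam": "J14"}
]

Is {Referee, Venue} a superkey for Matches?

Two distinct rows share (Referee=E77, Venue=32), so {Referee, Venue} does not determine every attribute — not a superkey.

No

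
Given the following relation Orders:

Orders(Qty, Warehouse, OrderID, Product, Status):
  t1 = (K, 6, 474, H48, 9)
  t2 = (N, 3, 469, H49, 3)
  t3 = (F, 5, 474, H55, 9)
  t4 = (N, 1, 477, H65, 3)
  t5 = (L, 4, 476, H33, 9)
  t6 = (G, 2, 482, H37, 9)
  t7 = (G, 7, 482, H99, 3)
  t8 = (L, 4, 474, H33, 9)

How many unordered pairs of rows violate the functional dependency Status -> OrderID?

Status=9: violating pairs (1,5), (1,6), (3,5), (3,6), (5,6), (5,8), (6,8) — 7 pairs.
Status=3: violating pairs (2,4), (2,7), (4,7) — 3 pairs.

10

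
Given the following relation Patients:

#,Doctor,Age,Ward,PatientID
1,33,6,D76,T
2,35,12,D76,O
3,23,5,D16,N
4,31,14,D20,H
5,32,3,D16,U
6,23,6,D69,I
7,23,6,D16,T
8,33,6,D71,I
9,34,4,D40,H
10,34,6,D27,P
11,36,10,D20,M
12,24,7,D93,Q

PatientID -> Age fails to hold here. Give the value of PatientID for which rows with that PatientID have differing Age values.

PatientID=T: rows 1, 7 → Age = 6, 6 ✓
PatientID=O: row 2 → Age = 12 ✓
PatientID=N: row 3 → Age = 5 ✓
PatientID=H: rows 4, 9 → Age takes values {14, 4} — violation
PatientID=U: row 5 → Age = 3 ✓
PatientID=I: rows 6, 8 → Age = 6, 6 ✓
PatientID=P: row 10 → Age = 6 ✓
PatientID=M: row 11 → Age = 10 ✓
PatientID=Q: row 12 → Age = 7 ✓
The only PatientID value with inconsistent Age is PatientID=H.

H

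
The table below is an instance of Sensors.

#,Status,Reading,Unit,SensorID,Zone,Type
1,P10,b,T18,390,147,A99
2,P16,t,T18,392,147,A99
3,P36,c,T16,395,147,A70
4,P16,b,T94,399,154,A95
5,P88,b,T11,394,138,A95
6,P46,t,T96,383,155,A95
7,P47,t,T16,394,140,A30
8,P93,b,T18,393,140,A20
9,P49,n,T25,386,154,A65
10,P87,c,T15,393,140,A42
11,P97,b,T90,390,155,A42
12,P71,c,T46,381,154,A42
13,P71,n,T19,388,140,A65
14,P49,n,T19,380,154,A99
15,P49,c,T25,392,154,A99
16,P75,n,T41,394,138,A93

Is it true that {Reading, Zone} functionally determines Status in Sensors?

No

(Reading=b, Zone=147): row 1 → Status = P10 ✓
(Reading=t, Zone=147): row 2 → Status = P16 ✓
(Reading=c, Zone=147): row 3 → Status = P36 ✓
(Reading=b, Zone=154): row 4 → Status = P16 ✓
(Reading=b, Zone=138): row 5 → Status = P88 ✓
(Reading=t, Zone=155): row 6 → Status = P46 ✓
(Reading=t, Zone=140): row 7 → Status = P47 ✓
(Reading=b, Zone=140): row 8 → Status = P93 ✓
(Reading=n, Zone=154): rows 9, 14 → Status = P49, P49 ✓
(Reading=c, Zone=140): row 10 → Status = P87 ✓
(Reading=b, Zone=155): row 11 → Status = P97 ✓
(Reading=c, Zone=154): rows 12, 15 → Status takes values {P71, P49} — violation
(Reading=n, Zone=140): row 13 → Status = P71 ✓
(Reading=n, Zone=138): row 16 → Status = P75 ✓
Two rows agree on {Reading, Zone} but differ on Status, so {Reading, Zone} → Status does not hold.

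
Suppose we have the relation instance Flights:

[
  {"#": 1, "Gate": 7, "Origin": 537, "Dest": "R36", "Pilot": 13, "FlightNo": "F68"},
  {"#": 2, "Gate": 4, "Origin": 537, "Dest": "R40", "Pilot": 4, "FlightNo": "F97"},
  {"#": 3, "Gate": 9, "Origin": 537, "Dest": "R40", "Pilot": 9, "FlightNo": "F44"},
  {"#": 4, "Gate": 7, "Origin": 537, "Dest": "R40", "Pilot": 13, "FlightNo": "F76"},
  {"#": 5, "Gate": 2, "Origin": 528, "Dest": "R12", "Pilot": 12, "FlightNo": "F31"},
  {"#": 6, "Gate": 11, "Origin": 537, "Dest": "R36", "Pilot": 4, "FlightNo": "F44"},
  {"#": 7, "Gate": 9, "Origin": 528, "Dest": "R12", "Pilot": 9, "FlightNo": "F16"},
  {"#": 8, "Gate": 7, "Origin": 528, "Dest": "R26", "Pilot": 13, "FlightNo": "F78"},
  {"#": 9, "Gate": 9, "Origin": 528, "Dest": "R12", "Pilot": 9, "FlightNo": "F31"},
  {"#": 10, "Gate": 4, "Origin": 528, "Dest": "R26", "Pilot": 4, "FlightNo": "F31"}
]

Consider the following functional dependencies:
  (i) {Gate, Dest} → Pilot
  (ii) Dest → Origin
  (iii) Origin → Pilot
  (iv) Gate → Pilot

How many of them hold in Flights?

3

(i) {Gate, Dest} → Pilot: every LHS value maps to a single RHS value — holds.
(ii) Dest → Origin: every LHS value maps to a single RHS value — holds.
(iii) Origin → Pilot: Origin=537: rows 1, 2, 3, 4, 6 → Pilot takes values {13, 4, 9} — violation; Origin=528: rows 5, 7, 8, 9, 10 → Pilot takes values {12, 9, 13, 4} — violation — fails.
(iv) Gate → Pilot: every LHS value maps to a single RHS value — holds.
3 of the 4 dependencies hold.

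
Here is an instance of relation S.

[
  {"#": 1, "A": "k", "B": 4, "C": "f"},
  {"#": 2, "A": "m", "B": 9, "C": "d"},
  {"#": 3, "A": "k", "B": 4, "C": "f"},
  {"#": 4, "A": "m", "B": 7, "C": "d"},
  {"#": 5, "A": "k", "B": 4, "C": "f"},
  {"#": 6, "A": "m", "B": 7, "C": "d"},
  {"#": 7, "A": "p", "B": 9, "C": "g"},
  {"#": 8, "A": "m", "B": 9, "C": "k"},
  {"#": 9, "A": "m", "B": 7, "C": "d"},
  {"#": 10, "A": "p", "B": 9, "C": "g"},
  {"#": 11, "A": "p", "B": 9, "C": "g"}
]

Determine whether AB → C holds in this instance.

No

(A=k, B=4): rows 1, 3, 5 → C = f, f, f ✓
(A=m, B=9): rows 2, 8 → C takes values {d, k} — violation
(A=m, B=7): rows 4, 6, 9 → C = d, d, d ✓
(A=p, B=9): rows 7, 10, 11 → C = g, g, g ✓
Two rows agree on AB but differ on C, so AB → C does not hold.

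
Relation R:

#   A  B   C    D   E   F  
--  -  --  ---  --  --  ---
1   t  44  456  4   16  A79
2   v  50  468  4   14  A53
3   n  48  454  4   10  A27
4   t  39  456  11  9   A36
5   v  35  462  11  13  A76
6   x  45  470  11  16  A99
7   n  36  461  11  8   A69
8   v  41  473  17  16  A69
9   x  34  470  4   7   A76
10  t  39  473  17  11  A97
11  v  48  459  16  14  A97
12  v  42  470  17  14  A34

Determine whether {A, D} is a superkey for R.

Rows 8 and 12 have the same {A, D} value (A=v, D=17) but are distinct tuples, so {A, D} does not determine every attribute — not a superkey.

No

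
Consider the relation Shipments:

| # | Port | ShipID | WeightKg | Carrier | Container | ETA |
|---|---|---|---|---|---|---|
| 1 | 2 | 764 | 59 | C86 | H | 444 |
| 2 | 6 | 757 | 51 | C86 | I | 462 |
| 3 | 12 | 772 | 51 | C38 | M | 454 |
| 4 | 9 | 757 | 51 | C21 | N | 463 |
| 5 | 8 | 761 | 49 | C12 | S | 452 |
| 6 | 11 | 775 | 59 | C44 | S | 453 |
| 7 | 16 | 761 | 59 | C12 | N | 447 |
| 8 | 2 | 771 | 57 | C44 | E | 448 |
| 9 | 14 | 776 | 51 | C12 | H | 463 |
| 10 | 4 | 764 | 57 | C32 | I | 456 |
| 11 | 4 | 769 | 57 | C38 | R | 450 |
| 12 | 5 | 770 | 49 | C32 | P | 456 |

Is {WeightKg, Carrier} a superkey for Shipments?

Yes

All 12 rows have distinct {WeightKg, Carrier} values, so {WeightKg, Carrier} → (all attributes) holds and {WeightKg, Carrier} is a superkey.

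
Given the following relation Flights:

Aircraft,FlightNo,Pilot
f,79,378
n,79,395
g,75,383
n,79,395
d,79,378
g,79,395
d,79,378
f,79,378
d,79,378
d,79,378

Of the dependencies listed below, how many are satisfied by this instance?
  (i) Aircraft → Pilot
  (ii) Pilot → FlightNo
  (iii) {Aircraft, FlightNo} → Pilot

(i) Aircraft → Pilot: Aircraft=g: 2 rows → Pilot takes values {383, 395} — violation — fails.
(ii) Pilot → FlightNo: every LHS value maps to a single RHS value — holds.
(iii) {Aircraft, FlightNo} → Pilot: every LHS value maps to a single RHS value — holds.
2 of the 3 dependencies hold.

2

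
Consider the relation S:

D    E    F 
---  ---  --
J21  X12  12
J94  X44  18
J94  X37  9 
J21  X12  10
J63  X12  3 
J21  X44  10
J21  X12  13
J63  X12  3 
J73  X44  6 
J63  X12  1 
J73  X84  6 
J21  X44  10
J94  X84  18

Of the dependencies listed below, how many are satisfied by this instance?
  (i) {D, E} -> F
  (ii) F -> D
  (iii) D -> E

1

(i) {D, E} -> F: (D=J21, E=X12): 3 rows → F takes values {12, 10, 13} — violation; (D=J63, E=X12): 3 rows → F takes values {3, 1} — violation — fails.
(ii) F -> D: every LHS value maps to a single RHS value — holds.
(iii) D -> E: D=J21: 5 rows → E takes values {X12, X44} — violation; D=J94: 3 rows → E takes values {X44, X37, X84} — violation; D=J73: 2 rows → E takes values {X44, X84} — violation — fails.
1 of the 3 dependencies holds.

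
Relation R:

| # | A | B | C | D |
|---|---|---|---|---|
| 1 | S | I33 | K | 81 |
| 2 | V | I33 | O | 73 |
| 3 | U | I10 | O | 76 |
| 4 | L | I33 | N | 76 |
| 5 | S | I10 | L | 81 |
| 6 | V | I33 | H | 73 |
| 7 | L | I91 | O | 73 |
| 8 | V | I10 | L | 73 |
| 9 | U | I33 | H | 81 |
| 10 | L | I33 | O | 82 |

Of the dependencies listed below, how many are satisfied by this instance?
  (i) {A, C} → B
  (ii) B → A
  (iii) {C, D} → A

0

(i) {A, C} → B: (A=L, C=O): rows 7, 10 → B takes values {I91, I33} — violation — fails.
(ii) B → A: B=I33: rows 1, 2, 4, 6, 9, 10 → A takes values {S, V, L, U} — violation; B=I10: rows 3, 5, 8 → A takes values {U, S, V} — violation — fails.
(iii) {C, D} → A: (C=O, D=73): rows 2, 7 → A takes values {V, L} — violation — fails.
None of the 3 dependencies hold.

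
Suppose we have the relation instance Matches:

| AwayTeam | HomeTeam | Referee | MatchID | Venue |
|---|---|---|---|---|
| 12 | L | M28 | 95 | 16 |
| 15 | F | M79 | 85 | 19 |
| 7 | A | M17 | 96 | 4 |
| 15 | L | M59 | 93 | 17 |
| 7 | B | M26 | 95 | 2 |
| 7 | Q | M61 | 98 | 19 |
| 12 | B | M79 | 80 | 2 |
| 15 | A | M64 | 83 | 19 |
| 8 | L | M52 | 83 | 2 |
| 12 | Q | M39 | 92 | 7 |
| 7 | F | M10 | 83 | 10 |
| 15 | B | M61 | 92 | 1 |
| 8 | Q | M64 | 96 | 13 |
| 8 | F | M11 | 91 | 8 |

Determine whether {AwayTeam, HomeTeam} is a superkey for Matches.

Yes

All 14 rows have distinct {AwayTeam, HomeTeam} values, so {AwayTeam, HomeTeam} → (all attributes) holds and {AwayTeam, HomeTeam} is a superkey.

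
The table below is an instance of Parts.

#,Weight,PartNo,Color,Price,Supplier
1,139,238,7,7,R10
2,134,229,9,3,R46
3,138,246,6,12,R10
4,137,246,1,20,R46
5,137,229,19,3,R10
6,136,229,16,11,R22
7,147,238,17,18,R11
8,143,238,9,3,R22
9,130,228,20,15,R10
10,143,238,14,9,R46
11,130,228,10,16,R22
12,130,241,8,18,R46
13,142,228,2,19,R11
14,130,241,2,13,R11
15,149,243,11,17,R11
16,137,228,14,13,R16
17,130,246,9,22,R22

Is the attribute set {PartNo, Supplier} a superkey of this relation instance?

All 17 rows have distinct {PartNo, Supplier} values, so {PartNo, Supplier} → (all attributes) holds and {PartNo, Supplier} is a superkey.

Yes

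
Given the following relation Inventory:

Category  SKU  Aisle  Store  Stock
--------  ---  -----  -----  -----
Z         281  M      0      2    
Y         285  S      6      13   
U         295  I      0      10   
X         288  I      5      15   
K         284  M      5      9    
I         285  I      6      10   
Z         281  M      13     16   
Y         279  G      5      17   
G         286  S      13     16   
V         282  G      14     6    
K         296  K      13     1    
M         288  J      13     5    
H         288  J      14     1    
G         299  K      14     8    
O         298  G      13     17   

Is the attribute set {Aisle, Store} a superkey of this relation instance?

Yes

All 15 rows have distinct {Aisle, Store} values, so {Aisle, Store} → (all attributes) holds and {Aisle, Store} is a superkey.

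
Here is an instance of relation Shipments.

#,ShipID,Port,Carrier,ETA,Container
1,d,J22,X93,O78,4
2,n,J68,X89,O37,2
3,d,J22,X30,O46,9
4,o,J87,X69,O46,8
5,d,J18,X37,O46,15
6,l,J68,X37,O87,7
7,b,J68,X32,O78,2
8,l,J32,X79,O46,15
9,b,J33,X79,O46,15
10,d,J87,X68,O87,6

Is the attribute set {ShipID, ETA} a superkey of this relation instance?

Rows 3 and 5 have the same {ShipID, ETA} value (ShipID=d, ETA=O46) but are distinct tuples, so {ShipID, ETA} does not determine every attribute — not a superkey.

No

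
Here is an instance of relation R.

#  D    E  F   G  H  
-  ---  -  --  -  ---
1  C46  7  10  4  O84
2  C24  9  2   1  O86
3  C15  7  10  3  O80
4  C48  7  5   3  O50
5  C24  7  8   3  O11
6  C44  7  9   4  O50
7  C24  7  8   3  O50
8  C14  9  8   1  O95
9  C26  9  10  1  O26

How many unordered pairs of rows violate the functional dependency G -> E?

0

G=4: all 2 rows agree on E — 0 pairs.
G=1: all 3 rows agree on E — 0 pairs.
G=3: all 4 rows agree on E — 0 pairs.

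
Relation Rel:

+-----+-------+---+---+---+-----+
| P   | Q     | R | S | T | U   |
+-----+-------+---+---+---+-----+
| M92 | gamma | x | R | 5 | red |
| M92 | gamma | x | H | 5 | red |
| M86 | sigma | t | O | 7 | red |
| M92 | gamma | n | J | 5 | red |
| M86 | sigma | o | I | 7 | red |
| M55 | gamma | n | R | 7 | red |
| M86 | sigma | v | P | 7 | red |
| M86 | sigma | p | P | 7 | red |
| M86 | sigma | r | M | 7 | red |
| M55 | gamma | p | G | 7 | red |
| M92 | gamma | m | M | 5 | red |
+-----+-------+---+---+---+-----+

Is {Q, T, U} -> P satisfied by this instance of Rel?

Yes

(Q=gamma, T=5, U=red): 4 rows → P = M92, M92, M92, M92 ✓
(Q=sigma, T=7, U=red): 5 rows → P = M86, M86, M86, M86, M86 ✓
(Q=gamma, T=7, U=red): 2 rows → P = M55, M55 ✓
Every {Q, T, U} value is associated with a single P value, so {Q, T, U} -> P holds.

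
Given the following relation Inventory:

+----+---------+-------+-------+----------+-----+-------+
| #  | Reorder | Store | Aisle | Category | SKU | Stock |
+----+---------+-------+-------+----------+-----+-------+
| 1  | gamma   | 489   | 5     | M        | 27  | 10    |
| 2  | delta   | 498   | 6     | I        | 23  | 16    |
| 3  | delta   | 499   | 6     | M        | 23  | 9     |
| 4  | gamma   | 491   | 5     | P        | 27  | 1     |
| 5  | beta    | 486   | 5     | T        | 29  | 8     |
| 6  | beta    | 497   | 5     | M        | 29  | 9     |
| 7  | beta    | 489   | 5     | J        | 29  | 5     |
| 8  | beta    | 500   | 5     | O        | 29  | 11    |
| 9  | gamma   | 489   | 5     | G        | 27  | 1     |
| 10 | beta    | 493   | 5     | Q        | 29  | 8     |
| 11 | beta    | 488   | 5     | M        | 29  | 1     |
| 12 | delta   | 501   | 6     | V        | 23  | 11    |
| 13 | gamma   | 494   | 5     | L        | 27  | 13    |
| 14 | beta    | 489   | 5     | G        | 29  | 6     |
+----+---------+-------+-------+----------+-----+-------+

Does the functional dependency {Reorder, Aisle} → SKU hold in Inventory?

Yes

(Reorder=gamma, Aisle=5): rows 1, 4, 9, 13 → SKU = 27, 27, 27, 27 ✓
(Reorder=delta, Aisle=6): rows 2, 3, 12 → SKU = 23, 23, 23 ✓
(Reorder=beta, Aisle=5): rows 5, 6, 7, 8, 10, 11, 14 → SKU = 29, 29, 29, 29, 29, 29, 29 ✓
Every {Reorder, Aisle} value is associated with a single SKU value, so {Reorder, Aisle} → SKU holds.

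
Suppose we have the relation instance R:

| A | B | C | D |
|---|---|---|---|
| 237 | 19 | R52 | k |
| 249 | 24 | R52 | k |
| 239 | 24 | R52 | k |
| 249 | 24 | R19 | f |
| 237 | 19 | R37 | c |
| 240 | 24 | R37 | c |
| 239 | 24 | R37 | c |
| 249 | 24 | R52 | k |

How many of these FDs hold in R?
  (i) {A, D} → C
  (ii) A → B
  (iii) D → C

(i) {A, D} → C: every LHS value maps to a single RHS value — holds.
(ii) A → B: every LHS value maps to a single RHS value — holds.
(iii) D → C: every LHS value maps to a single RHS value — holds.
3 of the 3 dependencies hold.

3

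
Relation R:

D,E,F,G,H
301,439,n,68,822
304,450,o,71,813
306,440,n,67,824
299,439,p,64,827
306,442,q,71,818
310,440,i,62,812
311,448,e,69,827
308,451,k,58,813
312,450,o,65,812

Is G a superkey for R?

No

Two distinct rows share G=71, so G does not determine every attribute — not a superkey.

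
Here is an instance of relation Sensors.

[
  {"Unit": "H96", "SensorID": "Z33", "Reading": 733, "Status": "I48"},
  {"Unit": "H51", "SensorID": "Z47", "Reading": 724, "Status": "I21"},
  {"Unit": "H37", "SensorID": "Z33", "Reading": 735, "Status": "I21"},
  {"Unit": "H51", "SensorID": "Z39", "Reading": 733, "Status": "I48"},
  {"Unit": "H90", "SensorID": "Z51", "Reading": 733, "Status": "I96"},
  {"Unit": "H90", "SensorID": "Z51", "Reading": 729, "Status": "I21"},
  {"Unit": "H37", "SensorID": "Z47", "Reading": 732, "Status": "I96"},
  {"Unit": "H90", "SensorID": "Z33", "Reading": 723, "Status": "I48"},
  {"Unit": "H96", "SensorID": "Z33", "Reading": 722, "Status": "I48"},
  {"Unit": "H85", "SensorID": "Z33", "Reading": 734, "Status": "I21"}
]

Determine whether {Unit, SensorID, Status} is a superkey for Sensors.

Two distinct rows share (Unit=H96, SensorID=Z33, Status=I48), so {Unit, SensorID, Status} does not determine every attribute — not a superkey.

No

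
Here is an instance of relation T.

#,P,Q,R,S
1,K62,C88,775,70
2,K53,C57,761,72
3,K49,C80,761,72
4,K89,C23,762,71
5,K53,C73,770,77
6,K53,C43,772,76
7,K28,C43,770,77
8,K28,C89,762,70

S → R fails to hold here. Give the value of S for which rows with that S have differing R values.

S=70: rows 1, 8 → R takes values {775, 762} — violation
S=72: rows 2, 3 → R = 761, 761 ✓
S=71: row 4 → R = 762 ✓
S=77: rows 5, 7 → R = 770, 770 ✓
S=76: row 6 → R = 772 ✓
The only S value with inconsistent R is S=70.

70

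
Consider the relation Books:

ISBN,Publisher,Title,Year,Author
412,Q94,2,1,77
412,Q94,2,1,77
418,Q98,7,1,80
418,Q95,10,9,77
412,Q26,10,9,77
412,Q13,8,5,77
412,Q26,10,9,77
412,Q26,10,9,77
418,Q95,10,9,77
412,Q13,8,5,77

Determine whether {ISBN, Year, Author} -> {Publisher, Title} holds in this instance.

Yes

(ISBN=412, Year=1, Author=77): 2 rows → {Publisher,Title} = (Q94, 2), (Q94, 2) ✓
(ISBN=418, Year=1, Author=80): 1 row → {Publisher,Title} = (Q98, 7) ✓
(ISBN=418, Year=9, Author=77): 2 rows → {Publisher,Title} = (Q95, 10), (Q95, 10) ✓
(ISBN=412, Year=9, Author=77): 3 rows → {Publisher,Title} = (Q26, 10), (Q26, 10), (Q26, 10) ✓
(ISBN=412, Year=5, Author=77): 2 rows → {Publisher,Title} = (Q13, 8), (Q13, 8) ✓
Every {ISBN, Year, Author} value is associated with a single {Publisher, Title} value, so {ISBN, Year, Author} -> {Publisher, Title} holds.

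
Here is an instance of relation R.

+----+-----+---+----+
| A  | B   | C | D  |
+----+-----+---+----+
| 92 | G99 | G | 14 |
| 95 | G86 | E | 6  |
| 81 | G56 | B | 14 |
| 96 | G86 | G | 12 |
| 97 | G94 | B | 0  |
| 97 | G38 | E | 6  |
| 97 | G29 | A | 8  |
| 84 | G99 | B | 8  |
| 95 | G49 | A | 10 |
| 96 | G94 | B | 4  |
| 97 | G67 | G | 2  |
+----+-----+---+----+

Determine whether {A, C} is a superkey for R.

All 11 rows have distinct {A, C} values, so {A, C} → (all attributes) holds and {A, C} is a superkey.

Yes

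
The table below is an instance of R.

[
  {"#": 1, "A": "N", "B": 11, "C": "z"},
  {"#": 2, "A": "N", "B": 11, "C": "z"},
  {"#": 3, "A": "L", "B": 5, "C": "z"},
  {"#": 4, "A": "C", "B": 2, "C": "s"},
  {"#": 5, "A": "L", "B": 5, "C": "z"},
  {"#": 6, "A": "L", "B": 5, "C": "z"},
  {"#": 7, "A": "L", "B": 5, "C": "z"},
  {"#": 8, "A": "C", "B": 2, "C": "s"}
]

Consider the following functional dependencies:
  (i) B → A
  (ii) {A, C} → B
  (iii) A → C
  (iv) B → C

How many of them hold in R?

4

(i) B → A: every LHS value maps to a single RHS value — holds.
(ii) {A, C} → B: every LHS value maps to a single RHS value — holds.
(iii) A → C: every LHS value maps to a single RHS value — holds.
(iv) B → C: every LHS value maps to a single RHS value — holds.
4 of the 4 dependencies hold.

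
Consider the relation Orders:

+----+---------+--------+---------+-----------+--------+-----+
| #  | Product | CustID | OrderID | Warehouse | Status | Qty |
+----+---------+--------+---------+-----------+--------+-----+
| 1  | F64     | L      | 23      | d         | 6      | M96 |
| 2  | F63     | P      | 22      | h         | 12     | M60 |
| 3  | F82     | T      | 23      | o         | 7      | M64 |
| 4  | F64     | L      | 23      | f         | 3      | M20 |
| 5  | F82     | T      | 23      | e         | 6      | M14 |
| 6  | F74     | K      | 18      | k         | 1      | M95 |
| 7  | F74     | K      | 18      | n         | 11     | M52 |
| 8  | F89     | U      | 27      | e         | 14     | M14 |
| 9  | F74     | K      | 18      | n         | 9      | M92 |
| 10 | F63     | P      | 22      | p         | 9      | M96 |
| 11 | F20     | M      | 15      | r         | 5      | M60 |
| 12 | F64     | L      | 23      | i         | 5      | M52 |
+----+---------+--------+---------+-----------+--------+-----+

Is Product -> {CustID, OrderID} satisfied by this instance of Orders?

Yes

Product=F64: rows 1, 4, 12 → {CustID,OrderID} = (L, 23), (L, 23), (L, 23) ✓
Product=F63: rows 2, 10 → {CustID,OrderID} = (P, 22), (P, 22) ✓
Product=F82: rows 3, 5 → {CustID,OrderID} = (T, 23), (T, 23) ✓
Product=F74: rows 6, 7, 9 → {CustID,OrderID} = (K, 18), (K, 18), (K, 18) ✓
Product=F89: row 8 → {CustID,OrderID} = (U, 27) ✓
Product=F20: row 11 → {CustID,OrderID} = (M, 15) ✓
Every Product value is associated with a single {CustID, OrderID} value, so Product -> {CustID, OrderID} holds.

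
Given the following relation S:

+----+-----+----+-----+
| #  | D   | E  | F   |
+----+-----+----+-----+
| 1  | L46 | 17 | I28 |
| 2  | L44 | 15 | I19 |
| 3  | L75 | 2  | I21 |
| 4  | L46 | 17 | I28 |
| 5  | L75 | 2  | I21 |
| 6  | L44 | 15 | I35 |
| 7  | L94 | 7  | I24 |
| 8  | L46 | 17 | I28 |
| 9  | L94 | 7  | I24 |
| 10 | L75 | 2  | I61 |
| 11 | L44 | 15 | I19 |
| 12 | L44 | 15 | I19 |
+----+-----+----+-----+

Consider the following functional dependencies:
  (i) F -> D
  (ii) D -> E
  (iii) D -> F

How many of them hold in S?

2

(i) F -> D: every LHS value maps to a single RHS value — holds.
(ii) D -> E: every LHS value maps to a single RHS value — holds.
(iii) D -> F: D=L44: rows 2, 6, 11, 12 → F takes values {I19, I35} — violation; D=L75: rows 3, 5, 10 → F takes values {I21, I61} — violation — fails.
2 of the 3 dependencies hold.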